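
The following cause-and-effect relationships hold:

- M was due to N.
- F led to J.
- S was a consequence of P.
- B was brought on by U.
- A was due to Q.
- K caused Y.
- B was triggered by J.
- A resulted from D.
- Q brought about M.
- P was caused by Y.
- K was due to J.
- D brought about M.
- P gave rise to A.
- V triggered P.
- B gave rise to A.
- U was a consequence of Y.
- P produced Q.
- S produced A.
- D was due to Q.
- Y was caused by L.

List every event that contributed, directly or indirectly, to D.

F, J, K, L, P, Q, V, Y

Immediate cause of D: Q.
Further upstream: F, J, K, L, Y, V, P.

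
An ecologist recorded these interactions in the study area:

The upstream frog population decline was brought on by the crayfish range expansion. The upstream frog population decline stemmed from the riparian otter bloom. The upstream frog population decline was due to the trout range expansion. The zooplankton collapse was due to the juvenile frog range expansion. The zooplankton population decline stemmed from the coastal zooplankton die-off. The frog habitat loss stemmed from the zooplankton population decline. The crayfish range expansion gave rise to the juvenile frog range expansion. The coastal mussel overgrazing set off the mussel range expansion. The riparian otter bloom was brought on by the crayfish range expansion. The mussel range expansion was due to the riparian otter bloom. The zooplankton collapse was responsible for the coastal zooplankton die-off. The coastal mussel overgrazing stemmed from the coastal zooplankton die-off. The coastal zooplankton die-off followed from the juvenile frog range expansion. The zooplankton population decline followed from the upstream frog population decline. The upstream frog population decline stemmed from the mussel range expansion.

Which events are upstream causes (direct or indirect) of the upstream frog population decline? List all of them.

Immediate causes of the upstream frog population decline: the crayfish range expansion, the riparian otter bloom, the mussel range expansion, the trout range expansion.
Further upstream: the juvenile frog range expansion, the zooplankton collapse, the coastal zooplankton die-off, the coastal mussel overgrazing.

the coastal mussel overgrazing, the coastal zooplankton die-off, the crayfish range expansion, the juvenile frog range expansion, the mussel range expansion, the riparian otter bloom, the trout range expansion, the zooplankton collapse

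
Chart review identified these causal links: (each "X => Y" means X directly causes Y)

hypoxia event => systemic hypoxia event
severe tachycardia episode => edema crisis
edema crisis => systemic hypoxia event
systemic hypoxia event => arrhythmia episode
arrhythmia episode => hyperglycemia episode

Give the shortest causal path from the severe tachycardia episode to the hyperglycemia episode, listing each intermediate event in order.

the severe tachycardia episode → the edema crisis → the systemic hypoxia event → the arrhythmia episode → the hyperglycemia episode

the severe tachycardia episode → the edema crisis
the edema crisis → the systemic hypoxia event
the systemic hypoxia event → the arrhythmia episode
the arrhythmia episode → the hyperglycemia episode
Length: 4 steps.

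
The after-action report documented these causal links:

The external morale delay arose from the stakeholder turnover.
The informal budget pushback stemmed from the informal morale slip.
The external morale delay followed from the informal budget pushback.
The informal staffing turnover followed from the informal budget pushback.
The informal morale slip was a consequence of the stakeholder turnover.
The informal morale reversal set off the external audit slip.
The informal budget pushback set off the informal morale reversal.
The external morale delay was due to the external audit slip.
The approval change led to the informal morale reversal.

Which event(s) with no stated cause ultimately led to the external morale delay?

the approval change, the stakeholder turnover

Tracing upstream from the external morale delay: the external morale delay ← the stakeholder turnover.
A separate upstream branch: the external morale delay ← the external audit slip ← the informal morale reversal ← the approval change.
Each of those chain origins has no stated cause.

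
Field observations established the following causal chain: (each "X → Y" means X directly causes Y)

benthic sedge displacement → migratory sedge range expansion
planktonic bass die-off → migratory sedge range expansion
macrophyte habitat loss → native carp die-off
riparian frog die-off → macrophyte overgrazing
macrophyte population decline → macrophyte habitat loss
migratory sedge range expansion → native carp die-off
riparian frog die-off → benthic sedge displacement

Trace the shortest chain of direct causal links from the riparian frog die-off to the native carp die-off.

the riparian frog die-off → the benthic sedge displacement → the migratory sedge range expansion → the native carp die-off

the riparian frog die-off → the benthic sedge displacement
the benthic sedge displacement → the migratory sedge range expansion
the migratory sedge range expansion → the native carp die-off
Length: 3 steps.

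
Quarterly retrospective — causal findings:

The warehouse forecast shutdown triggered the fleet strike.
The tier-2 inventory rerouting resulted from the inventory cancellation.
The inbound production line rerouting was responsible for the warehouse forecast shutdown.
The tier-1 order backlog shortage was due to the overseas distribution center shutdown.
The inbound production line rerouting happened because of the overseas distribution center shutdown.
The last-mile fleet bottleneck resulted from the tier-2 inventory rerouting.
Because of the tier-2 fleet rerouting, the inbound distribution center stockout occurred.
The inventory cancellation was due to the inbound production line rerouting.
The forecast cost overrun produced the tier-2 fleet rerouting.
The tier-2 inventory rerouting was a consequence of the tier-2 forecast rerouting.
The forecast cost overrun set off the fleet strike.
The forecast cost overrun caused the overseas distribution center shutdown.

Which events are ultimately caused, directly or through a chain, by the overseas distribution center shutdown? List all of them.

Direct effects: the tier-1 order backlog shortage, the inbound production line rerouting.
2 steps out: the inventory cancellation, the warehouse forecast shutdown.
3 steps out: the fleet strike, the tier-2 inventory rerouting.
4 steps out: the last-mile fleet bottleneck.
Not reachable from it: the forecast cost overrun, the tier-2 fleet rerouting, the inbound distribution center stockout, the tier-2 forecast rerouting.

the fleet strike, the inbound production line rerouting, the inventory cancellation, the last-mile fleet bottleneck, the tier-1 order backlog shortage, the tier-2 inventory rerouting, the warehouse forecast shutdown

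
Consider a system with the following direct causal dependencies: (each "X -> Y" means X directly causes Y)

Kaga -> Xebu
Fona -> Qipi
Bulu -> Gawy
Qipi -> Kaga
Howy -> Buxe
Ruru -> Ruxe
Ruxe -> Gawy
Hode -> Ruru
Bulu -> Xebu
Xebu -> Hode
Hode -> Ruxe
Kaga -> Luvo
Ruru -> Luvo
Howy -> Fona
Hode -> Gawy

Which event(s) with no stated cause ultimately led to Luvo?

Tracing upstream from Luvo: Luvo ← Kaga ← Qipi ← Fona ← Howy.
A separate upstream branch: Luvo ← Ruru ← Hode ← Xebu ← Bulu.
Each of those chain origins has no stated cause.

Bulu, Howy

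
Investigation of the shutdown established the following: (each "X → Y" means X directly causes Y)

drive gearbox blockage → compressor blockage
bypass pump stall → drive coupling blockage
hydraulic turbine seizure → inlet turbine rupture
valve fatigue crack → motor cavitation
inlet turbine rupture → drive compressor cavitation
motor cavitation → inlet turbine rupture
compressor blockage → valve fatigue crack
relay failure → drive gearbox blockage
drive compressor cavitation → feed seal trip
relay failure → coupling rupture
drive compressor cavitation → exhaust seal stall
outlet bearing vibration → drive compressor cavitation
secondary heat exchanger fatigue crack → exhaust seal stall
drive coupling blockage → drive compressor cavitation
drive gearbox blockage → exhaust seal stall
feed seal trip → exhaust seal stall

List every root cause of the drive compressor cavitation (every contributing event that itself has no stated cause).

Tracing upstream from the drive compressor cavitation: the drive compressor cavitation ← the inlet turbine rupture ← the hydraulic turbine seizure.
A separate upstream branch: the drive compressor cavitation ← the inlet turbine rupture ← the motor cavitation ← the valve fatigue crack ← the compressor blockage ← the drive gearbox blockage ← the relay failure.
A separate upstream branch: the drive compressor cavitation ← the outlet bearing vibration.
A separate upstream branch: the drive compressor cavitation ← the drive coupling blockage ← the bypass pump stall.
Each of those chain origins has no stated cause.

the bypass pump stall, the hydraulic turbine seizure, the outlet bearing vibration, the relay failure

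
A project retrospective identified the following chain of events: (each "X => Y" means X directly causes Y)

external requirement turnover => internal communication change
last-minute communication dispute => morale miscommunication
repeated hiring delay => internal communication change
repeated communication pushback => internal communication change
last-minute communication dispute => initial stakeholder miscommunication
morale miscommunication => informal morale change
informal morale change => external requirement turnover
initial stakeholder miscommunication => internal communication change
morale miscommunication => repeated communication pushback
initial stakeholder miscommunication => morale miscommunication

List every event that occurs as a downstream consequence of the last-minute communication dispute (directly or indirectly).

the external requirement turnover, the informal morale change, the initial stakeholder miscommunication, the internal communication change, the morale miscommunication, the repeated communication pushback

Direct effects: the initial stakeholder miscommunication, the morale miscommunication.
2 steps out: the informal morale change, the repeated communication pushback, the internal communication change.
3 steps out: the external requirement turnover.
Not reachable from it: the repeated hiring delay.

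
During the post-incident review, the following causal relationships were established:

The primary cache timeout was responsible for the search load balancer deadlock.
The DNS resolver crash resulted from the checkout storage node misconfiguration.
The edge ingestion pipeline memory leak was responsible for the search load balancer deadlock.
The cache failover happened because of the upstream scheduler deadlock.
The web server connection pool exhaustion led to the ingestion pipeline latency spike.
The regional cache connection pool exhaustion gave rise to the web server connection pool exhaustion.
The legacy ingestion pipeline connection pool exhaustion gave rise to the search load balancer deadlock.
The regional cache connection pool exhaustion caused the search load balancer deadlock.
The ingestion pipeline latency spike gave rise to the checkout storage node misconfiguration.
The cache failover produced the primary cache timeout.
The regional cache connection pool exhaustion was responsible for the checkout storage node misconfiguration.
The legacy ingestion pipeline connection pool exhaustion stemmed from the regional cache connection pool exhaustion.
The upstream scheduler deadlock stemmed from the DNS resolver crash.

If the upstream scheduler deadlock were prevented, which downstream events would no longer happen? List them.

the cache failover, the primary cache timeout

Downstream of the upstream scheduler deadlock: the cache failover, the primary cache timeout, the search load balancer deadlock.
Of those, still caused via another path: the search load balancer deadlock.
The remainder have no surviving cause.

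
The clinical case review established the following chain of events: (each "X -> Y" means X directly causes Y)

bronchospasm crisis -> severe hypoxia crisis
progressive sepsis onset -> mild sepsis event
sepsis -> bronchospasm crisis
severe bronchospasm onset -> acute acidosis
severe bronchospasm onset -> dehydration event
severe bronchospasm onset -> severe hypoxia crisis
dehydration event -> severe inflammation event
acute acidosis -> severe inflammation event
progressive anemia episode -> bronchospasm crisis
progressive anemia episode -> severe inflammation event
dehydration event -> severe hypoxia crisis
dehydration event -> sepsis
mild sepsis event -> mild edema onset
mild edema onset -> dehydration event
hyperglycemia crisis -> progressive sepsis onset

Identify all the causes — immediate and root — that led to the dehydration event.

the hyperglycemia crisis, the mild edema onset, the mild sepsis event, the progressive sepsis onset, the severe bronchospasm onset

Immediate causes of the dehydration event: the severe bronchospasm onset, the mild edema onset.
Further upstream: the hyperglycemia crisis, the progressive sepsis onset, the mild sepsis event.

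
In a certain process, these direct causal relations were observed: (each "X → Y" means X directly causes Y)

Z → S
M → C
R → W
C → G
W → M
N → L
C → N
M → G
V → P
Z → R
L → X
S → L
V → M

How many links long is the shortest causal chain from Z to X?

3

Shortest chain: Z → S → L → X.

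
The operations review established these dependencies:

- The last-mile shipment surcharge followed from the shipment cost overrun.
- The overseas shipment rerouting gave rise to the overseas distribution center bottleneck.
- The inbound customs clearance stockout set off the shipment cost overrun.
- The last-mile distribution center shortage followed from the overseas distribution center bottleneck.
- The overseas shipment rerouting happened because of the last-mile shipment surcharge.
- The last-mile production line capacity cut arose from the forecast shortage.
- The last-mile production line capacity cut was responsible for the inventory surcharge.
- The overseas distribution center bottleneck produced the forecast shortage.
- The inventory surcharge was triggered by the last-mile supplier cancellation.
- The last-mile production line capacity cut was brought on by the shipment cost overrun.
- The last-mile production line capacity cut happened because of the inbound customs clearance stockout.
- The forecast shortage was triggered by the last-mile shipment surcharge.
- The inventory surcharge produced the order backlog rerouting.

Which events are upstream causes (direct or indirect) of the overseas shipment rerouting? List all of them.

Immediate cause of the overseas shipment rerouting: the last-mile shipment surcharge.
Further upstream: the inbound customs clearance stockout, the shipment cost overrun.

the inbound customs clearance stockout, the last-mile shipment surcharge, the shipment cost overrun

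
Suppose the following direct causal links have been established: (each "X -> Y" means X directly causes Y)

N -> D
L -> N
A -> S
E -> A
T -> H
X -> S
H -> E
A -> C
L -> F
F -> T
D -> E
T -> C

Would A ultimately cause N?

No

A leads to S, C; N is not among them.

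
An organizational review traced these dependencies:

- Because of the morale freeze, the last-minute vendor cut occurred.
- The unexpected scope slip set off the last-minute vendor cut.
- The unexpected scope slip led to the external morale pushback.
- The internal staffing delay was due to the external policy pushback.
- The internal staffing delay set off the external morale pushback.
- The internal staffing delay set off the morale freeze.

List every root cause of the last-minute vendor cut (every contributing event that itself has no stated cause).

the external policy pushback, the unexpected scope slip

Tracing upstream from the last-minute vendor cut: the last-minute vendor cut ← the morale freeze ← the internal staffing delay ← the external policy pushback.
A separate upstream branch: the last-minute vendor cut ← the unexpected scope slip.
Each of those chain origins has no stated cause.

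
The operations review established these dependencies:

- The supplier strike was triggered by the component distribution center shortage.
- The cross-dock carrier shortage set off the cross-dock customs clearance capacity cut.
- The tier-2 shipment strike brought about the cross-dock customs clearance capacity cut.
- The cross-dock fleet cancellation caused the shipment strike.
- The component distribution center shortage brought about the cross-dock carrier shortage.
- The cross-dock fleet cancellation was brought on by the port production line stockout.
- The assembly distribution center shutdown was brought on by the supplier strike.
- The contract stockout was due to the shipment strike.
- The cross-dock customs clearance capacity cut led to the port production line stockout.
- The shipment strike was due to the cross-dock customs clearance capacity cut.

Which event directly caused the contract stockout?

Upstream contributors include the component distribution center shortage, the tier-2 shipment strike, the cross-dock carrier shortage, the cross-dock customs clearance capacity cut, the port production line stockout, the cross-dock fleet cancellation, but only the shipment strike feeds directly into the contract stockout.

the shipment strike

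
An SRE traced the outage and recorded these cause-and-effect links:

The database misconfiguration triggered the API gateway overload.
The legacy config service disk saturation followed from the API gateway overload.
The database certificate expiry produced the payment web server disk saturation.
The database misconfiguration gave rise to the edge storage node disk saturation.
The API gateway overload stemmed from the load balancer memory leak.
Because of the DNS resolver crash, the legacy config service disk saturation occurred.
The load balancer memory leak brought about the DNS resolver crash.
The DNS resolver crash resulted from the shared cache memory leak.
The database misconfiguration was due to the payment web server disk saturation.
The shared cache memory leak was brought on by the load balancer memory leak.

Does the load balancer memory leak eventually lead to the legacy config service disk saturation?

Yes

There is a causal chain: the load balancer memory leak → the API gateway overload → the legacy config service disk saturation.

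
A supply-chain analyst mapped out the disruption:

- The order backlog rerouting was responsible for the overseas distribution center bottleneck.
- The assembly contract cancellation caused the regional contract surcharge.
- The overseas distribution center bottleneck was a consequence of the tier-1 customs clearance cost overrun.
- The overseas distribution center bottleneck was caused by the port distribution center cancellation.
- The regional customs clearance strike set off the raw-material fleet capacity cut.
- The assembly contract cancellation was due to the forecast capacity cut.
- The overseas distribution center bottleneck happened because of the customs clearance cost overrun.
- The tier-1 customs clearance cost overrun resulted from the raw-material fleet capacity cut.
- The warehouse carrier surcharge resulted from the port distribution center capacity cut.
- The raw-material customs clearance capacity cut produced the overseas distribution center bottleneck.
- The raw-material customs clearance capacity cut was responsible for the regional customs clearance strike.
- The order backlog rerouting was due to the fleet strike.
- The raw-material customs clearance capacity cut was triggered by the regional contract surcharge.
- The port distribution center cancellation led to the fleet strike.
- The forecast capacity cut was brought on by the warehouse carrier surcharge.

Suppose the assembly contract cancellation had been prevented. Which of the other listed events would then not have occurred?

Downstream of the assembly contract cancellation: the regional contract surcharge, the raw-material customs clearance capacity cut, the regional customs clearance strike, the raw-material fleet capacity cut, the tier-1 customs clearance cost overrun, the overseas distribution center bottleneck.
Of those, still caused via another path: the overseas distribution center bottleneck.
The remainder have no surviving cause.

the raw-material customs clearance capacity cut, the raw-material fleet capacity cut, the regional contract surcharge, the regional customs clearance strike, the tier-1 customs clearance cost overrun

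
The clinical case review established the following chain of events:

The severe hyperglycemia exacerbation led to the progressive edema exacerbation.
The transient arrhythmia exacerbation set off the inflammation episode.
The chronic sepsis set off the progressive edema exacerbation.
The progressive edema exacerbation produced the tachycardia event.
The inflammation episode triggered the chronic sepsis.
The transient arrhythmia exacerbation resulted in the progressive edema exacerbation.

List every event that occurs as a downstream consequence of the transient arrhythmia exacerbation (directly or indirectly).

the chronic sepsis, the inflammation episode, the progressive edema exacerbation, the tachycardia event

Direct effects: the inflammation episode, the progressive edema exacerbation.
2 steps out: the chronic sepsis, the tachycardia event.
Not reachable from it: the severe hyperglycemia exacerbation.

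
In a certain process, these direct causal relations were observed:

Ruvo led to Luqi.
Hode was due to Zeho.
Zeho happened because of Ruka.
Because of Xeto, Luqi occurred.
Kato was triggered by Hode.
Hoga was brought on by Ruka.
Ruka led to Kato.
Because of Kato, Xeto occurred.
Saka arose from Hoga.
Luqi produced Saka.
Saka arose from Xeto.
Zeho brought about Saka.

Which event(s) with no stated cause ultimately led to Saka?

Tracing upstream from Saka: Saka ← Hoga ← Ruka.
A separate upstream branch: Saka ← Luqi ← Ruvo.
Each of those chain origins has no stated cause.

Ruka, Ruvo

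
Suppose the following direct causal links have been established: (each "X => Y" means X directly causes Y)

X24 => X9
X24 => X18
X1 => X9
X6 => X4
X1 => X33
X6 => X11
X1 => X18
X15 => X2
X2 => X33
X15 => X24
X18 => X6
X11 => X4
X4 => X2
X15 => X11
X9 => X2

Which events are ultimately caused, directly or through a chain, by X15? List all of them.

Direct effects: X24, X11, X2.
2 steps out: X18, X4, X9, X33.
3 steps out: X6.
Not reachable from it: X1.

X11, X18, X2, X24, X33, X4, X6, X9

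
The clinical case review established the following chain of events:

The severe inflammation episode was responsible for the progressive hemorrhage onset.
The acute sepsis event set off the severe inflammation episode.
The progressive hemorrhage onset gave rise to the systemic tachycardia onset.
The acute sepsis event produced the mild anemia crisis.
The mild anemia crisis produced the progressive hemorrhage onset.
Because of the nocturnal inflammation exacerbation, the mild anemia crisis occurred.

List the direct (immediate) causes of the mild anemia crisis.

the acute sepsis event, the nocturnal inflammation exacerbation → the mild anemia crisis with nothing further upstream stated.

the acute sepsis event, the nocturnal inflammation exacerbation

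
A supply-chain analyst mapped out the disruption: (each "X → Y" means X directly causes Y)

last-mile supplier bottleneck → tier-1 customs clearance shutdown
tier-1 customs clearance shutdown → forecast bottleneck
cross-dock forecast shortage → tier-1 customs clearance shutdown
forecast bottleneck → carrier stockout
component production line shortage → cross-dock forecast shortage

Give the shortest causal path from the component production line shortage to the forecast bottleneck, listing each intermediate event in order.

the component production line shortage → the cross-dock forecast shortage
the cross-dock forecast shortage → the tier-1 customs clearance shutdown
the tier-1 customs clearance shutdown → the forecast bottleneck
Length: 3 steps.

the component production line shortage → the cross-dock forecast shortage → the tier-1 customs clearance shutdown → the forecast bottleneck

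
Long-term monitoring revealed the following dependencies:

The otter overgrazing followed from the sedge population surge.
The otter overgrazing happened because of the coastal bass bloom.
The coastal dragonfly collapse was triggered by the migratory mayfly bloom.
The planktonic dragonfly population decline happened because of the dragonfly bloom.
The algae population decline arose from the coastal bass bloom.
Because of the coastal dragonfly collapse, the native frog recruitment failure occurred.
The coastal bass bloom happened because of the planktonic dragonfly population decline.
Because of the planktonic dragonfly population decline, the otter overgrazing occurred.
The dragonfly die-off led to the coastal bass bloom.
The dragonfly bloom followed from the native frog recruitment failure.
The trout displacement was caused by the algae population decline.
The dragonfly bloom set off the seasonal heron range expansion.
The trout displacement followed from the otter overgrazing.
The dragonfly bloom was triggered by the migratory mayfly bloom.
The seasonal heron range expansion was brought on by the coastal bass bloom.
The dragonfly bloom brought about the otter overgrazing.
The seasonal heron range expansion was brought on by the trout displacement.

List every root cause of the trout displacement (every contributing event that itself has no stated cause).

the dragonfly die-off, the migratory mayfly bloom, the sedge population surge

Tracing upstream from the trout displacement: the trout displacement ← the otter overgrazing ← the dragonfly bloom ← the migratory mayfly bloom.
A separate upstream branch: the trout displacement ← the otter overgrazing ← the coastal bass bloom ← the dragonfly die-off.
A separate upstream branch: the trout displacement ← the otter overgrazing ← the sedge population surge.
Each of those chain origins has no stated cause.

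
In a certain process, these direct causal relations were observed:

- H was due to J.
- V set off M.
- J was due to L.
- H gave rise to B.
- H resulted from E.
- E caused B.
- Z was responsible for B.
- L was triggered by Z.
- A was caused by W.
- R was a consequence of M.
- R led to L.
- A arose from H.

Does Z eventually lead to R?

Z leads to L, J, H, A, B; R is not among them.

No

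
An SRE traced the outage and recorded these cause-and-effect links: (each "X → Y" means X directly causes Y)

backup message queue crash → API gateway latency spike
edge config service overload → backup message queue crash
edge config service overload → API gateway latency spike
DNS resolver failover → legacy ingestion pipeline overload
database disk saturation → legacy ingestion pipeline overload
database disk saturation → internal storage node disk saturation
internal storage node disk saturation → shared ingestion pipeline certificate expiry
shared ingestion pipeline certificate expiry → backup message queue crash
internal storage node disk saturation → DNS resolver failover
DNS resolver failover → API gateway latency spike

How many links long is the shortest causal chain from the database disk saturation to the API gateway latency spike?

Shortest chain: the database disk saturation → the internal storage node disk saturation → the DNS resolver failover → the API gateway latency spike.

3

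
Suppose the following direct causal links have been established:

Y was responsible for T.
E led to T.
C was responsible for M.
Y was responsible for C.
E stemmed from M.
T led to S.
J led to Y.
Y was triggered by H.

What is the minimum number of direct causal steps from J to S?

3

Shortest chain: J → Y → T → S.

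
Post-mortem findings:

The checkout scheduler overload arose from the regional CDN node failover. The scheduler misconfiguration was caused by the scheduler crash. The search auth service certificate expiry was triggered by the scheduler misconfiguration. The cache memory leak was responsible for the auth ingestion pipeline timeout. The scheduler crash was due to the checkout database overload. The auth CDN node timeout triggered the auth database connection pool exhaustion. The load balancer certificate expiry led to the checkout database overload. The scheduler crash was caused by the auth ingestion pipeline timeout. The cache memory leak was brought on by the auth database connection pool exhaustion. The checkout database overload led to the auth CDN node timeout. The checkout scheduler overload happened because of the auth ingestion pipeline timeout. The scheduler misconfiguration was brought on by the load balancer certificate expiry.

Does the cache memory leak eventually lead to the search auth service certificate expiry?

There is a causal chain: the cache memory leak → the auth ingestion pipeline timeout → the scheduler crash → the scheduler misconfiguration → the search auth service certificate expiry.

Yes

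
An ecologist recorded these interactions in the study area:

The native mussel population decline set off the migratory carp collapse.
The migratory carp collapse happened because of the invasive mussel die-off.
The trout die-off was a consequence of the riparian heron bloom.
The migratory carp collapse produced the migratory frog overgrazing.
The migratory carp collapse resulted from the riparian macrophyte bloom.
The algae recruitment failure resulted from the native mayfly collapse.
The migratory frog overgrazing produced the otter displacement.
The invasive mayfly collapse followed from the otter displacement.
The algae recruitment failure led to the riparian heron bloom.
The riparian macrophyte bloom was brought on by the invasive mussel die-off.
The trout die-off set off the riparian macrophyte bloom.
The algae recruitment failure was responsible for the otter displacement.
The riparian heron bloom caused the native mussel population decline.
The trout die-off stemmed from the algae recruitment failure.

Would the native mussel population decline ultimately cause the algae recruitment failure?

No

The native mussel population decline leads to the migratory carp collapse, the migratory frog overgrazing, the otter displacement, the invasive mayfly collapse; the algae recruitment failure is not among them.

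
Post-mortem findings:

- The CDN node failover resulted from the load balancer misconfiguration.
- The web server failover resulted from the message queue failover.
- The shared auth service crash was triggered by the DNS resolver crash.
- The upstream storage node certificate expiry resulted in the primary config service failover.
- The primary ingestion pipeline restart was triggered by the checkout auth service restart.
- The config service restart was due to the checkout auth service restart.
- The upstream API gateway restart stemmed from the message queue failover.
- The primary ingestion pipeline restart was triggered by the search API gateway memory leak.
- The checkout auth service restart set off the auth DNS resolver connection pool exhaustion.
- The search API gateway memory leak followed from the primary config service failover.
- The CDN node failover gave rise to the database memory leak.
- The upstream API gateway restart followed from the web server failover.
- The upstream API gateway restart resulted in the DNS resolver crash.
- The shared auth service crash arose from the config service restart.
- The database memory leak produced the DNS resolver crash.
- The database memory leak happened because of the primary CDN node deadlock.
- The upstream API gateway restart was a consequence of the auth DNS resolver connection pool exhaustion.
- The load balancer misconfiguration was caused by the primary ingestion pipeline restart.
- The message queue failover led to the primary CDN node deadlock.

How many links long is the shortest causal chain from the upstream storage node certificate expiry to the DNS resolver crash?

7

Shortest chain: the upstream storage node certificate expiry → the primary config service failover → the search API gateway memory leak → the primary ingestion pipeline restart → the load balancer misconfiguration → the CDN node failover → the database memory leak → the DNS resolver crash.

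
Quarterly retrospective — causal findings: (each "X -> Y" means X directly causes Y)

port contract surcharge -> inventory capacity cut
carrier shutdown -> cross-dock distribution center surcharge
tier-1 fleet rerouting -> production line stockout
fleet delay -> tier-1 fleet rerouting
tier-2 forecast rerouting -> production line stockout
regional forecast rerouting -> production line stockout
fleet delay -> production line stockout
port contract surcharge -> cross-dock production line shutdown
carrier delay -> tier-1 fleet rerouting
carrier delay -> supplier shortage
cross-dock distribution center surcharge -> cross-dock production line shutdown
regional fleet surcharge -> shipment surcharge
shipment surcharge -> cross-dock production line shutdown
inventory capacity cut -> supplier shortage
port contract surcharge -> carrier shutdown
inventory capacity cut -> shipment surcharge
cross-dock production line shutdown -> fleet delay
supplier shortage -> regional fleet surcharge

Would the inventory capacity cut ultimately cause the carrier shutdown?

The inventory capacity cut leads to the supplier shortage, the regional fleet surcharge, the shipment surcharge, the cross-dock production line shutdown, the fleet delay, the tier-1 fleet rerouting, the production line stockout; the carrier shutdown is not among them.

No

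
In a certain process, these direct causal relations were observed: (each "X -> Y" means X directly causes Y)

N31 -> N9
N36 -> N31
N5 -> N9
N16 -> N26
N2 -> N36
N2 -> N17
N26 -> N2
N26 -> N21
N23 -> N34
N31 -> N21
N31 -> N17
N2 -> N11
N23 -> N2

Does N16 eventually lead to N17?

There is a causal chain: N16 → N26 → N2 → N17.

Yes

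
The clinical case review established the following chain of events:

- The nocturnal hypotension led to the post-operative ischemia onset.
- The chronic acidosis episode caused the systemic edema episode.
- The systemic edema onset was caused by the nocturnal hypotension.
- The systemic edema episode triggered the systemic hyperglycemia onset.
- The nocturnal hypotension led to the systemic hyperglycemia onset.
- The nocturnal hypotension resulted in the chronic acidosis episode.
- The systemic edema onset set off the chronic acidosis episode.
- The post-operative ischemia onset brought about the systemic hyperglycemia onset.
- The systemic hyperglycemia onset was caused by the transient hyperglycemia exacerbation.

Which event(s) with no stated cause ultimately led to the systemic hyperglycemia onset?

the nocturnal hypotension, the transient hyperglycemia exacerbation

Tracing upstream from the systemic hyperglycemia onset: the systemic hyperglycemia onset ← the nocturnal hypotension.
A separate upstream branch: the systemic hyperglycemia onset ← the transient hyperglycemia exacerbation.
Each of those chain origins has no stated cause.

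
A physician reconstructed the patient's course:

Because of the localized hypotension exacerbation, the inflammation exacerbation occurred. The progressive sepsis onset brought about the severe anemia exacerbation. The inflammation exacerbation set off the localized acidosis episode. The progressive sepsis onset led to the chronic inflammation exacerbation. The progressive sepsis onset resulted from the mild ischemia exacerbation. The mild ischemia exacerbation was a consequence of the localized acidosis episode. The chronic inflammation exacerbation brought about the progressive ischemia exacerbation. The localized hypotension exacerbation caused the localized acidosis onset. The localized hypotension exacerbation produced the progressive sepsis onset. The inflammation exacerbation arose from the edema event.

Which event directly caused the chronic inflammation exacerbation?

Upstream contributors include the localized hypotension exacerbation, the inflammation exacerbation, the localized acidosis episode, the mild ischemia exacerbation, the edema event, but only the progressive sepsis onset feeds directly into the chronic inflammation exacerbation.

the progressive sepsis onset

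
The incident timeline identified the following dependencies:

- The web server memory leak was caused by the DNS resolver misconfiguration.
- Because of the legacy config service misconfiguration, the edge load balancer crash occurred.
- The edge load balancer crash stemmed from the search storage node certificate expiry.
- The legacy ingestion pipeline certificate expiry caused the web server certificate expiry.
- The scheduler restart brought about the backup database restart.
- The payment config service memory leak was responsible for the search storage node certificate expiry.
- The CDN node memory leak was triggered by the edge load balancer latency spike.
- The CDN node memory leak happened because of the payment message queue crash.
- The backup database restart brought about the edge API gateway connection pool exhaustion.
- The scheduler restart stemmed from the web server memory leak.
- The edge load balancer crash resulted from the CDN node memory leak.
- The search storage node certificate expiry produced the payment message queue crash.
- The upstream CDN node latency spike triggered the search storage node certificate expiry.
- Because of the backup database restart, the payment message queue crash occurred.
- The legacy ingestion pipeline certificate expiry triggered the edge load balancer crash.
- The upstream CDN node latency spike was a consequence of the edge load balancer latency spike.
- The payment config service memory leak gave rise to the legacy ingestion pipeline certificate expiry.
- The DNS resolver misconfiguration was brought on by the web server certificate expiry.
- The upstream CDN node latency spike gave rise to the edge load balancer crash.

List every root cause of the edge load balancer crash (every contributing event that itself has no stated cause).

Tracing upstream from the edge load balancer crash: the edge load balancer crash ← the legacy config service misconfiguration.
A separate upstream branch: the edge load balancer crash ← the legacy ingestion pipeline certificate expiry ← the payment config service memory leak.
A separate upstream branch: the edge load balancer crash ← the upstream CDN node latency spike ← the edge load balancer latency spike.
Each of those chain origins has no stated cause.

the edge load balancer latency spike, the legacy config service misconfiguration, the payment config service memory leak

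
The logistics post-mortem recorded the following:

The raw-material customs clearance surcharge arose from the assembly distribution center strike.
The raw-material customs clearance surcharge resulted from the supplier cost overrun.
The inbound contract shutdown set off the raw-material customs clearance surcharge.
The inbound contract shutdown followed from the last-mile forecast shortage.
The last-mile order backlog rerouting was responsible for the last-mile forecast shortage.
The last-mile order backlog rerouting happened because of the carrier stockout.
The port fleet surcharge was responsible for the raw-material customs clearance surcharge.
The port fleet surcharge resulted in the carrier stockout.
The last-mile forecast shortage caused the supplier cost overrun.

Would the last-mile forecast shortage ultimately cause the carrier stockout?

No

The last-mile forecast shortage leads to the inbound contract shutdown, the supplier cost overrun, the raw-material customs clearance surcharge; the carrier stockout is not among them.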